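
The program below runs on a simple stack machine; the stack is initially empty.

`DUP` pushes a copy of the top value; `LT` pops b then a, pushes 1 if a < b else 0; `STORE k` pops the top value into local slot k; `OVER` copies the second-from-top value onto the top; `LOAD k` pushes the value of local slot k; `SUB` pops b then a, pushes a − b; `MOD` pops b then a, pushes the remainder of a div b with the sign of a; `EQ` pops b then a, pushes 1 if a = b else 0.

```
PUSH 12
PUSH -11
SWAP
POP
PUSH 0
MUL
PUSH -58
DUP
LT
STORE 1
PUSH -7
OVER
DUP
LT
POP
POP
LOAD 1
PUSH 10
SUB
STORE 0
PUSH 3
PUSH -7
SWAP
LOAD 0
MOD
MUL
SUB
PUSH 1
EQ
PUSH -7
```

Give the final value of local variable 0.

-10

PUSH 12  → 12
PUSH -11 → 12 -11
SWAP     → -11 12
POP      → -11
PUSH 0   → -11 0
MUL      → 0
PUSH -58 → 0 -58
DUP      → 0 -58 -58
LT       → 0 0
STORE 1  → 0
PUSH -7  → 0 -7
OVER     → 0 -7 0
DUP      → 0 -7 0 0
LT       → 0 -7 0
POP      → 0 -7
POP      → 0
LOAD 1   → 0 0
PUSH 10  → 0 0 10
SUB      → 0 -10
STORE 0  → 0
PUSH 3   → 0 3
PUSH -7  → 0 3 -7
SWAP     → 0 -7 3
LOAD 0   → 0 -7 3 -10
MOD      → 0 -7 3
MUL      → 0 -21
SUB      → 21
PUSH 1   → 21 1
EQ       → 0
PUSH -7  → 0 -7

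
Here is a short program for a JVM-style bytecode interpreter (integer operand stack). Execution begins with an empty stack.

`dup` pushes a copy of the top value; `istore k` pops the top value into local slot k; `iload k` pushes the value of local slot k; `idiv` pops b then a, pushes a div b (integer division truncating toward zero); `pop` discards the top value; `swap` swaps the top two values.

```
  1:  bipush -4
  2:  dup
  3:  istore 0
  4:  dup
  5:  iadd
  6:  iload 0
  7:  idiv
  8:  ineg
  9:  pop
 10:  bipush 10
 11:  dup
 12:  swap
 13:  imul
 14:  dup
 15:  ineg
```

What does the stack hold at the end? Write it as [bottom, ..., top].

bipush -4 : -4
dup       : -4 -4
istore 0  : -4
dup       : -4 -4
iadd      : -8
iload 0   : -8 -4
idiv      : 2
ineg      : -2
pop       : (empty)
bipush 10 : 10
dup       : 10 10
swap      : 10 10
imul      : 100
dup       : 100 100
ineg      : 100 -100

[100, -100]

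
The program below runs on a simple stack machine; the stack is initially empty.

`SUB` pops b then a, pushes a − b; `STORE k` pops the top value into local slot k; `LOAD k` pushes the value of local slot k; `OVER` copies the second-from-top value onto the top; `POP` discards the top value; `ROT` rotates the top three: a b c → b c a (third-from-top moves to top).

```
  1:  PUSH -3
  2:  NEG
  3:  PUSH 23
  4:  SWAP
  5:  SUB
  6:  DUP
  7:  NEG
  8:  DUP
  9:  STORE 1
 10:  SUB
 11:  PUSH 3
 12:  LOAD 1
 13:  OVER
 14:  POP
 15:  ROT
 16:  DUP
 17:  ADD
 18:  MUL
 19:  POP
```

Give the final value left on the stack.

PUSH -3 -> -3
NEG     -> 3
PUSH 23 -> 3 23
SWAP    -> 23 3
SUB     -> 20
DUP     -> 20 20
NEG     -> 20 -20
DUP     -> 20 -20 -20
STORE 1 -> 20 -20
SUB     -> 40
PUSH 3  -> 40 3
LOAD 1  -> 40 3 -20
OVER    -> 40 3 -20 3
POP     -> 40 3 -20
ROT     -> 3 -20 40
DUP     -> 3 -20 40 40
ADD     -> 3 -20 80
MUL     -> 3 -1600
POP     -> 3

3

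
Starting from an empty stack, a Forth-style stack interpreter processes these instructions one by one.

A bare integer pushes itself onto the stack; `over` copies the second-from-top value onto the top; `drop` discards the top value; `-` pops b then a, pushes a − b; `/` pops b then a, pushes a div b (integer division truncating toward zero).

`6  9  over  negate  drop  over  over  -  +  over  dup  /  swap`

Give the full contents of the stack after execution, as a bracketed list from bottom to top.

[6, 1, 6]

6       [6]
9       [6, 9]
over    [6, 9, 6]
negate  [6, 9, -6]
drop    [6, 9]
over    [6, 9, 6]
over    [6, 9, 6, 9]
-       [6, 9, -3]
+       [6, 6]
over    [6, 6, 6]
dup     [6, 6, 6, 6]
/       [6, 6, 1]
swap    [6, 1, 6]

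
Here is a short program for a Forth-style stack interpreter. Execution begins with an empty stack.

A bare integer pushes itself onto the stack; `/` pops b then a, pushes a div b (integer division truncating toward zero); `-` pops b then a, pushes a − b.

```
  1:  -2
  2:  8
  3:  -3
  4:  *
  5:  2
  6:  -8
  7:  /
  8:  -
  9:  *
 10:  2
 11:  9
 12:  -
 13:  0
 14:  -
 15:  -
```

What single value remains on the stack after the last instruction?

55

-2 -> [-2]
8  -> [-2, 8]
-3 -> [-2, 8, -3]
*  -> [-2, -24]
2  -> [-2, -24, 2]
-8 -> [-2, -24, 2, -8]
/  -> [-2, -24, 0]
-  -> [-2, -24]
*  -> [48]
2  -> [48, 2]
9  -> [48, 2, 9]
-  -> [48, -7]
0  -> [48, -7, 0]
-  -> [48, -7]
-  -> [55]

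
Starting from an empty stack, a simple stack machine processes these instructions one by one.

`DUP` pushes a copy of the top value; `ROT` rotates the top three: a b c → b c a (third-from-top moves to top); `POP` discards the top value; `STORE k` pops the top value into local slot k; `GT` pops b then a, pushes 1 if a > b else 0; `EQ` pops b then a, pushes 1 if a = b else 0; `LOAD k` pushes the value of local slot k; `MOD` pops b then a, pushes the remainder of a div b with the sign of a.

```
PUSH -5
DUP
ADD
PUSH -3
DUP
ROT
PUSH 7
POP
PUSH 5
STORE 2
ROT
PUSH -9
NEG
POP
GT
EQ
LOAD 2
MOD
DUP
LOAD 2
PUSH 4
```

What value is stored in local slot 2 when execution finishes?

PUSH -5  [-5]
DUP      [-5, -5]
ADD      [-10]
PUSH -3  [-10, -3]
DUP      [-10, -3, -3]
ROT      [-3, -3, -10]
PUSH 7   [-3, -3, -10, 7]
POP      [-3, -3, -10]
PUSH 5   [-3, -3, -10, 5]
STORE 2  [-3, -3, -10]
ROT      [-3, -10, -3]
PUSH -9  [-3, -10, -3, -9]
NEG      [-3, -10, -3, 9]
POP      [-3, -10, -3]
GT       [-3, 0]
EQ       [0]
LOAD 2   [0, 5]
MOD      [0]
DUP      [0, 0]
LOAD 2   [0, 0, 5]
PUSH 4   [0, 0, 5, 4]

5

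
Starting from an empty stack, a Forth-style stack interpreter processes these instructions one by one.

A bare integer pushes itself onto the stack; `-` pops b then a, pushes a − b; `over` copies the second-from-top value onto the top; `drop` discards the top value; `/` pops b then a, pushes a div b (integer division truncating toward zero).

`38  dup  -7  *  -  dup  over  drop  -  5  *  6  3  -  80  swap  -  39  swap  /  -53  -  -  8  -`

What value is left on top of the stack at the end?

38    [38]
dup   [38, 38]
-7    [38, 38, -7]
*     [38, -266]
-     [304]
dup   [304, 304]
over  [304, 304, 304]
drop  [304, 304]
-     [0]
5     [0, 5]
*     [0]
6     [0, 6]
3     [0, 6, 3]
-     [0, 3]
80    [0, 3, 80]
swap  [0, 80, 3]
-     [0, 77]
39    [0, 77, 39]
swap  [0, 39, 77]
/     [0, 0]
-53   [0, 0, -53]
-     [0, 53]
-     [-53]
8     [-53, 8]
-     [-61]

-61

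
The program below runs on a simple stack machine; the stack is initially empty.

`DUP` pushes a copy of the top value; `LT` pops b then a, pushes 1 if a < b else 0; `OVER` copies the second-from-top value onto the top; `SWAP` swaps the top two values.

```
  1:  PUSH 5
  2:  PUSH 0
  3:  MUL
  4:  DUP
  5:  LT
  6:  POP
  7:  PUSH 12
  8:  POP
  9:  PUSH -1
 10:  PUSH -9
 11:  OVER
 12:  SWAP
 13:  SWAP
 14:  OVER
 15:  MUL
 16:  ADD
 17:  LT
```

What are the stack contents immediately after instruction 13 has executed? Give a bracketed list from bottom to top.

PUSH 5  -> 5
PUSH 0  -> 5 0
MUL     -> 0
DUP     -> 0 0
LT      -> 0
POP     -> (empty)
PUSH 12 -> 12
POP     -> (empty)
PUSH -1 -> -1
PUSH -9 -> -1 -9
OVER    -> -1 -9 -1
SWAP    -> -1 -1 -9
SWAP    -> -1 -9 -1

[-1, -9, -1]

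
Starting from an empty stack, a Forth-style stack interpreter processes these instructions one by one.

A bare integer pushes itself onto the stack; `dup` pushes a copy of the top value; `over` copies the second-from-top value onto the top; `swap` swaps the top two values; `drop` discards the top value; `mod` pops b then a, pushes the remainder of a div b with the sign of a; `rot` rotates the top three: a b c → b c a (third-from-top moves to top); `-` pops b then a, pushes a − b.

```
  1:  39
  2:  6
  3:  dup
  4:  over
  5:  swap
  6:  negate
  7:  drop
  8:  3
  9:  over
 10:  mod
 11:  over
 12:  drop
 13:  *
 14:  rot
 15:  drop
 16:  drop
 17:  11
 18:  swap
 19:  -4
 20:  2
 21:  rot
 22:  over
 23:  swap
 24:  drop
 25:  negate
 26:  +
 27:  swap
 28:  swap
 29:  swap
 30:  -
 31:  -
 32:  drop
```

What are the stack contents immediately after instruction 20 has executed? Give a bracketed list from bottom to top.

[11, 6, -4, 2]

39      [39]
6       [39, 6]
dup     [39, 6, 6]
over    [39, 6, 6, 6]
swap    [39, 6, 6, 6]
negate  [39, 6, 6, -6]
drop    [39, 6, 6]
3       [39, 6, 6, 3]
over    [39, 6, 6, 3, 6]
mod     [39, 6, 6, 3]
over    [39, 6, 6, 3, 6]
drop    [39, 6, 6, 3]
*       [39, 6, 18]
rot     [6, 18, 39]
drop    [6, 18]
drop    [6]
11      [6, 11]
swap    [11, 6]
-4      [11, 6, -4]
2       [11, 6, -4, 2]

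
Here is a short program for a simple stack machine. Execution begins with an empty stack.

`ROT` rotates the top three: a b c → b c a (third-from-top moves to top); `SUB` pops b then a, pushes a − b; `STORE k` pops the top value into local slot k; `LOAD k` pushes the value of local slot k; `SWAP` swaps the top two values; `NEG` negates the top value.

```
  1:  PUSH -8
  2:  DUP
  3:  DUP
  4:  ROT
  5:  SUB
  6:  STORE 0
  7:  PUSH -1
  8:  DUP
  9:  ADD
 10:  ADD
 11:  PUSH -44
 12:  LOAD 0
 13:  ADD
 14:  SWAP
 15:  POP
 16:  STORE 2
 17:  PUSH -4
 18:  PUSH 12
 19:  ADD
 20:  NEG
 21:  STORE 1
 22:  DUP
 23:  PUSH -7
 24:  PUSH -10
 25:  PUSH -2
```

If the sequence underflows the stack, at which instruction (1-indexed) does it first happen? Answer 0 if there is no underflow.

22

PUSH -8  : -8
DUP      : -8 -8
DUP      : -8 -8 -8
ROT      : -8 -8 -8
SUB      : -8 0
STORE 0  : -8
PUSH -1  : -8 -1
DUP      : -8 -1 -1
ADD      : -8 -2
ADD      : -10
PUSH -44 : -10 -44
LOAD 0   : -10 -44 0
ADD      : -10 -44
SWAP     : -44 -10
POP      : -44
STORE 2  : (empty)
PUSH -4  : -4
PUSH 12  : -4 12
ADD      : 8
NEG      : -8
STORE 1  : (empty)
DUP  — needs 1 operand, stack has 0 → underflow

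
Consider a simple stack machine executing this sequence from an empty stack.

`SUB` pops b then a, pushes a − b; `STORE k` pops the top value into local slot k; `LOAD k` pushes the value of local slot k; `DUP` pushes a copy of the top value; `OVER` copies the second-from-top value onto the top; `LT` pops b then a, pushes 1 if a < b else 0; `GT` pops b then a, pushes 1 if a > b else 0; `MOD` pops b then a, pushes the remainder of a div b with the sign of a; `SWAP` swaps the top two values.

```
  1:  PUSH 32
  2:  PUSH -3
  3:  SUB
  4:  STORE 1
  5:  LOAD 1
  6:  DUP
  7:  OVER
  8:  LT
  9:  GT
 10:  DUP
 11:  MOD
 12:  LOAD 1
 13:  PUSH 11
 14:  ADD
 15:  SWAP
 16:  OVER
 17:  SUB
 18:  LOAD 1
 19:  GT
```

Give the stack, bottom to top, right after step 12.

[0, 35]

PUSH 32 : [32]
PUSH -3 : [32, -3]
SUB     : [35]
STORE 1 : []
LOAD 1  : [35]
DUP     : [35, 35]
OVER    : [35, 35, 35]
LT      : [35, 0]
GT      : [1]
DUP     : [1, 1]
MOD     : [0]
LOAD 1  : [0, 35]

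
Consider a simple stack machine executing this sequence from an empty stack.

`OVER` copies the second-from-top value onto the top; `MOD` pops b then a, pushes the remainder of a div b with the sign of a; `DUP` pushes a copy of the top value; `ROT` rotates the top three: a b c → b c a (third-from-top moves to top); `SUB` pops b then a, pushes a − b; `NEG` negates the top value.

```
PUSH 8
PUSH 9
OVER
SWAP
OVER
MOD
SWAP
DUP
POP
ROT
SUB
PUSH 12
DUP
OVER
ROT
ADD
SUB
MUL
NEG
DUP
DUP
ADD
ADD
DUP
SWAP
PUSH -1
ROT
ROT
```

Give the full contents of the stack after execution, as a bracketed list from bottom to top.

[1, -1, 0, 0]

PUSH 8  → [8]
PUSH 9  → [8, 9]
OVER    → [8, 9, 8]
SWAP    → [8, 8, 9]
OVER    → [8, 8, 9, 8]
MOD     → [8, 8, 1]
SWAP    → [8, 1, 8]
DUP     → [8, 1, 8, 8]
POP     → [8, 1, 8]
ROT     → [1, 8, 8]
SUB     → [1, 0]
PUSH 12 → [1, 0, 12]
DUP     → [1, 0, 12, 12]
OVER    → [1, 0, 12, 12, 12]
ROT     → [1, 0, 12, 12, 12]
ADD     → [1, 0, 12, 24]
SUB     → [1, 0, -12]
MUL     → [1, 0]
NEG     → [1, 0]
DUP     → [1, 0, 0]
DUP     → [1, 0, 0, 0]
ADD     → [1, 0, 0]
ADD     → [1, 0]
DUP     → [1, 0, 0]
SWAP    → [1, 0, 0]
PUSH -1 → [1, 0, 0, -1]
ROT     → [1, 0, -1, 0]
ROT     → [1, -1, 0, 0]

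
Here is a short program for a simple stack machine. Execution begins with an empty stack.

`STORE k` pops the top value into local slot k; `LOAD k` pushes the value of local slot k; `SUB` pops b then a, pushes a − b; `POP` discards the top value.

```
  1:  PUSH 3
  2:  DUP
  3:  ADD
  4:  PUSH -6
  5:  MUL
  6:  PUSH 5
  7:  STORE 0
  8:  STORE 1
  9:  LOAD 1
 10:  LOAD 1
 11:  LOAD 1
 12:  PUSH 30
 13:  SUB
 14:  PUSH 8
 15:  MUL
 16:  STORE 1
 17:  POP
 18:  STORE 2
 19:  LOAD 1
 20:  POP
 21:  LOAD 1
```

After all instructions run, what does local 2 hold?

-36

PUSH 3  : [3]
DUP     : [3, 3]
ADD     : [6]
PUSH -6 : [6, -6]
MUL     : [-36]
PUSH 5  : [-36, 5]
STORE 0 : [-36]
STORE 1 : []
LOAD 1  : [-36]
LOAD 1  : [-36, -36]
LOAD 1  : [-36, -36, -36]
PUSH 30 : [-36, -36, -36, 30]
SUB     : [-36, -36, -66]
PUSH 8  : [-36, -36, -66, 8]
MUL     : [-36, -36, -528]
STORE 1 : [-36, -36]
POP     : [-36]
STORE 2 : []
LOAD 1  : [-528]
POP     : []
LOAD 1  : [-528]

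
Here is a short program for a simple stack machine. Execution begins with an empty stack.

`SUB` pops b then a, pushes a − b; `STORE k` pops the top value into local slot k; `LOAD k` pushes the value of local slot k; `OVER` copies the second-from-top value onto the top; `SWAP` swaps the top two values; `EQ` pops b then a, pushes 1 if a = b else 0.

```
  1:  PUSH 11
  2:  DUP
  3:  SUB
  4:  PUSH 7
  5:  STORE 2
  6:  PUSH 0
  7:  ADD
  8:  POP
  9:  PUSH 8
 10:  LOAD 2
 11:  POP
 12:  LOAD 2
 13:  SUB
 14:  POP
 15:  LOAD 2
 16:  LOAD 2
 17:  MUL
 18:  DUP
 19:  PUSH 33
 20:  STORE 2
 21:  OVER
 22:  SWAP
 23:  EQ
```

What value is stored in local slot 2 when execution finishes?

PUSH 11  11
DUP      11 11
SUB      0
PUSH 7   0 7
STORE 2  0
PUSH 0   0 0
ADD      0
POP      (empty)
PUSH 8   8
LOAD 2   8 7
POP      8
LOAD 2   8 7
SUB      1
POP      (empty)
LOAD 2   7
LOAD 2   7 7
MUL      49
DUP      49 49
PUSH 33  49 49 33
STORE 2  49 49
OVER     49 49 49
SWAP     49 49 49
EQ       49 1

33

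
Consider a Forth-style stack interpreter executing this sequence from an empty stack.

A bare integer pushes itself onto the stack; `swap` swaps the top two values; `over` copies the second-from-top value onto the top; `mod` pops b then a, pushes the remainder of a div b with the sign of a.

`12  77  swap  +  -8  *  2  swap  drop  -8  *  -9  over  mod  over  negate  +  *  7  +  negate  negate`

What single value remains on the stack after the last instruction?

-105

12      12
77      12 77
swap    77 12
+       89
-8      89 -8
*       -712
2       -712 2
swap    2 -712
drop    2
-8      2 -8
*       -16
-9      -16 -9
over    -16 -9 -16
mod     -16 -9
over    -16 -9 -16
negate  -16 -9 16
+       -16 7
*       -112
7       -112 7
+       -105
negate  105
negate  -105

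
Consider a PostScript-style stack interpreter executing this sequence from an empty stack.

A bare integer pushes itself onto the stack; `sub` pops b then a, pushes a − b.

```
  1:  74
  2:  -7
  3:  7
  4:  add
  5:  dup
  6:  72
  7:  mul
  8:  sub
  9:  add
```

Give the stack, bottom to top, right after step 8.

[74, 0]

74  -> [74]
-7  -> [74, -7]
7   -> [74, -7, 7]
add -> [74, 0]
dup -> [74, 0, 0]
72  -> [74, 0, 0, 72]
mul -> [74, 0, 0]
sub -> [74, 0]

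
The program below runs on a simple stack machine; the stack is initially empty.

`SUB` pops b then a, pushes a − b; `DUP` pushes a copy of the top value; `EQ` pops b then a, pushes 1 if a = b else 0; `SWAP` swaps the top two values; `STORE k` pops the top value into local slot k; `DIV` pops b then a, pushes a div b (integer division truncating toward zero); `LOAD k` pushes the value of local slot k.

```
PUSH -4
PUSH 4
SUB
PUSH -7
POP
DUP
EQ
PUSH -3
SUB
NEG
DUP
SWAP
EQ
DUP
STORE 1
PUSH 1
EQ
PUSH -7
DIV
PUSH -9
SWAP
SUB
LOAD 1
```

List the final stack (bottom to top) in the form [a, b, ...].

[-9, 1]

PUSH -4 -> [-4]
PUSH 4  -> [-4, 4]
SUB     -> [-8]
PUSH -7 -> [-8, -7]
POP     -> [-8]
DUP     -> [-8, -8]
EQ      -> [1]
PUSH -3 -> [1, -3]
SUB     -> [4]
NEG     -> [-4]
DUP     -> [-4, -4]
SWAP    -> [-4, -4]
EQ      -> [1]
DUP     -> [1, 1]
STORE 1 -> [1]
PUSH 1  -> [1, 1]
EQ      -> [1]
PUSH -7 -> [1, -7]
DIV     -> [0]
PUSH -9 -> [0, -9]
SWAP    -> [-9, 0]
SUB     -> [-9]
LOAD 1  -> [-9, 1]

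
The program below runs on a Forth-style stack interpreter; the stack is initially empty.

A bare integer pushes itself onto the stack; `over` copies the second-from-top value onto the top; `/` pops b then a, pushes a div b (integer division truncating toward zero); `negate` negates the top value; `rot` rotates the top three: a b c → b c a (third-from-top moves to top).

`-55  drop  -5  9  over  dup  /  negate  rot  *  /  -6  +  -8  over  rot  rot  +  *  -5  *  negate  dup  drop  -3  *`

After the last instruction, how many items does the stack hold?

-55    -> [-55]
drop   -> []
-5     -> [-5]
9      -> [-5, 9]
over   -> [-5, 9, -5]
dup    -> [-5, 9, -5, -5]
/      -> [-5, 9, 1]
negate -> [-5, 9, -1]
rot    -> [9, -1, -5]
*      -> [9, 5]
/      -> [1]
-6     -> [1, -6]
+      -> [-5]
-8     -> [-5, -8]
over   -> [-5, -8, -5]
rot    -> [-8, -5, -5]
rot    -> [-5, -5, -8]
+      -> [-5, -13]
*      -> [65]
-5     -> [65, -5]
*      -> [-325]
negate -> [325]
dup    -> [325, 325]
drop   -> [325]
-3     -> [325, -3]
*      -> [-975]

1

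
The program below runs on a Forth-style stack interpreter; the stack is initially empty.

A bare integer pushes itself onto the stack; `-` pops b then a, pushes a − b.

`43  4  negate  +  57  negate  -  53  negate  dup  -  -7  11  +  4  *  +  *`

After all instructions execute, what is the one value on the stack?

43     → 43
4      → 43 4
negate → 43 -4
+      → 39
57     → 39 57
negate → 39 -57
-      → 96
53     → 96 53
negate → 96 -53
dup    → 96 -53 -53
-      → 96 0
-7     → 96 0 -7
11     → 96 0 -7 11
+      → 96 0 4
4      → 96 0 4 4
*      → 96 0 16
+      → 96 16
*      → 1536

1536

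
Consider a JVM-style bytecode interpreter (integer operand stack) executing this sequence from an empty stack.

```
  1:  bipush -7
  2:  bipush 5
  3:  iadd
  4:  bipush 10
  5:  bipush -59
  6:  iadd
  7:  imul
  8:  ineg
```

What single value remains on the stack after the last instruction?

bipush -7  → -7
bipush 5   → -7 5
iadd       → -2
bipush 10  → -2 10
bipush -59 → -2 10 -59
iadd       → -2 -49
imul       → 98
ineg       → -98

-98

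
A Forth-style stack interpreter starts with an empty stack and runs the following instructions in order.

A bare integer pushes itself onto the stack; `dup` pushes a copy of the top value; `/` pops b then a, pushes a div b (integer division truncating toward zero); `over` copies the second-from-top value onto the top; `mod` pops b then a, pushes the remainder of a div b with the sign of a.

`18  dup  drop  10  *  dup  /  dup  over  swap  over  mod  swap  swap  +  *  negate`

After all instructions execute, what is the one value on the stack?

18     → [18]
dup    → [18, 18]
drop   → [18]
10     → [18, 10]
*      → [180]
dup    → [180, 180]
/      → [1]
dup    → [1, 1]
over   → [1, 1, 1]
swap   → [1, 1, 1]
over   → [1, 1, 1, 1]
mod    → [1, 1, 0]
swap   → [1, 0, 1]
swap   → [1, 1, 0]
+      → [1, 1]
*      → [1]
negate → [-1]

-1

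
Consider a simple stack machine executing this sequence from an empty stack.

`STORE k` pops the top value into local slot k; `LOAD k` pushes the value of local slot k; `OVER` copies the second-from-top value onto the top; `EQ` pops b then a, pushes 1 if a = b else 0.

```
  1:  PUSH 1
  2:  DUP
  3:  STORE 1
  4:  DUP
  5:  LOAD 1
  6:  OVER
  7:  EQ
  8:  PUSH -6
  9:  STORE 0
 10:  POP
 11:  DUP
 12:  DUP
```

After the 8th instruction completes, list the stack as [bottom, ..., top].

[1, 1, 1, -6]

PUSH 1  : 1
DUP     : 1 1
STORE 1 : 1
DUP     : 1 1
LOAD 1  : 1 1 1
OVER    : 1 1 1 1
EQ      : 1 1 1
PUSH -6 : 1 1 1 -6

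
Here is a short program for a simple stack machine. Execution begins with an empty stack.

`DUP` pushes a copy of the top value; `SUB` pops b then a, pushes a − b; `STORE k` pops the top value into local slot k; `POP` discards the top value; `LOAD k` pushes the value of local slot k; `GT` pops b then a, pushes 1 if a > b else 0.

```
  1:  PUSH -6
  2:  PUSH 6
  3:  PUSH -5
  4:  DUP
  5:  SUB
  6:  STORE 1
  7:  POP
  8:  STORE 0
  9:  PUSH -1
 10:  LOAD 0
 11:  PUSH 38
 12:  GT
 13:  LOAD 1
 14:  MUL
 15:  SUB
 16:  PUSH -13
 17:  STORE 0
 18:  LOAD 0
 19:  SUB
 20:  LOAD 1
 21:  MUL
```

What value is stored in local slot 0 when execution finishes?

-13

PUSH -6  → -6
PUSH 6   → -6 6
PUSH -5  → -6 6 -5
DUP      → -6 6 -5 -5
SUB      → -6 6 0
STORE 1  → -6 6
POP      → -6
STORE 0  → (empty)
PUSH -1  → -1
LOAD 0   → -1 -6
PUSH 38  → -1 -6 38
GT       → -1 0
LOAD 1   → -1 0 0
MUL      → -1 0
SUB      → -1
PUSH -13 → -1 -13
STORE 0  → -1
LOAD 0   → -1 -13
SUB      → 12
LOAD 1   → 12 0
MUL      → 0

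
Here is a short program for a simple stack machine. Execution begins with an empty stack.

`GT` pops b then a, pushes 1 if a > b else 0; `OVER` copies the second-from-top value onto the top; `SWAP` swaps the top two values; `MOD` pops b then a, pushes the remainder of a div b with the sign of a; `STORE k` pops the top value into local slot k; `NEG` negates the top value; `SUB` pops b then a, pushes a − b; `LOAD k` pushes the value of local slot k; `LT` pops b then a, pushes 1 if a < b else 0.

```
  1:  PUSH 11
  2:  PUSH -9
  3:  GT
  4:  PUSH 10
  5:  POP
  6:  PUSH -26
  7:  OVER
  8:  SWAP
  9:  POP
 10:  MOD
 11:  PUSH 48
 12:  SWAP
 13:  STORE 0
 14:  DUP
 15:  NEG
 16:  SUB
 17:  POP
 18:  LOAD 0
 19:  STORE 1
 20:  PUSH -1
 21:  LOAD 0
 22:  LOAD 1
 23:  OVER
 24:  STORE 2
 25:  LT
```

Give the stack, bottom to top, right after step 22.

PUSH 11   11
PUSH -9   11 -9
GT        1
PUSH 10   1 10
POP       1
PUSH -26  1 -26
OVER      1 -26 1
SWAP      1 1 -26
POP       1 1
MOD       0
PUSH 48   0 48
SWAP      48 0
STORE 0   48
DUP       48 48
NEG       48 -48
SUB       96
POP       (empty)
LOAD 0    0
STORE 1   (empty)
PUSH -1   -1
LOAD 0    -1 0
LOAD 1    -1 0 0

[-1, 0, 0]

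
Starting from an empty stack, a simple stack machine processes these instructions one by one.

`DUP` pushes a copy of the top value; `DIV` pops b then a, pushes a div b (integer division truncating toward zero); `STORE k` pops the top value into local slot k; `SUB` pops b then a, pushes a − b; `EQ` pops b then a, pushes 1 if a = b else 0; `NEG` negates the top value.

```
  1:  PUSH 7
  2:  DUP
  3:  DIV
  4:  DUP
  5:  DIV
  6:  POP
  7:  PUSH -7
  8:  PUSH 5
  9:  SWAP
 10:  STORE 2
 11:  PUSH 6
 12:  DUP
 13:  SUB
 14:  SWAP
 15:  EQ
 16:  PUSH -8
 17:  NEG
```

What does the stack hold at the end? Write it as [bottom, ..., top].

[0, 8]

PUSH 7   7
DUP      7 7
DIV      1
DUP      1 1
DIV      1
POP      (empty)
PUSH -7  -7
PUSH 5   -7 5
SWAP     5 -7
STORE 2  5
PUSH 6   5 6
DUP      5 6 6
SUB      5 0
SWAP     0 5
EQ       0
PUSH -8  0 -8
NEG      0 8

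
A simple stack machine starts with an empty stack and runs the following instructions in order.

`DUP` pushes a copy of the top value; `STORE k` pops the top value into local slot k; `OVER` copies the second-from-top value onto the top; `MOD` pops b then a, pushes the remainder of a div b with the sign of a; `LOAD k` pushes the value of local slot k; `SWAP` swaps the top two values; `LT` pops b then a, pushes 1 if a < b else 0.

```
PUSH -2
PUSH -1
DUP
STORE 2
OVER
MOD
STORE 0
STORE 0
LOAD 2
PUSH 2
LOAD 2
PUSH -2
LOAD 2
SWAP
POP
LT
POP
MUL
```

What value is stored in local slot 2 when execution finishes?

PUSH -2  -2
PUSH -1  -2 -1
DUP      -2 -1 -1
STORE 2  -2 -1
OVER     -2 -1 -2
MOD      -2 -1
STORE 0  -2
STORE 0  (empty)
LOAD 2   -1
PUSH 2   -1 2
LOAD 2   -1 2 -1
PUSH -2  -1 2 -1 -2
LOAD 2   -1 2 -1 -2 -1
SWAP     -1 2 -1 -1 -2
POP      -1 2 -1 -1
LT       -1 2 0
POP      -1 2
MUL      -2

-1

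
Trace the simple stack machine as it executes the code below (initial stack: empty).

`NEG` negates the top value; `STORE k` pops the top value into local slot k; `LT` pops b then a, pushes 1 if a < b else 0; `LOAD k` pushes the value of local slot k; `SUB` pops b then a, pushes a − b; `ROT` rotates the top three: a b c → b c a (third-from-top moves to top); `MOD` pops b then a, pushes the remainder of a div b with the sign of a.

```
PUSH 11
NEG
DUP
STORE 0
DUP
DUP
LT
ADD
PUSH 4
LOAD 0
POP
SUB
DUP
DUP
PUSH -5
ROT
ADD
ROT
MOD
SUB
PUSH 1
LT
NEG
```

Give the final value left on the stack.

-1

PUSH 11 : [11]
NEG     : [-11]
DUP     : [-11, -11]
STORE 0 : [-11]
DUP     : [-11, -11]
DUP     : [-11, -11, -11]
LT      : [-11, 0]
ADD     : [-11]
PUSH 4  : [-11, 4]
LOAD 0  : [-11, 4, -11]
POP     : [-11, 4]
SUB     : [-15]
DUP     : [-15, -15]
DUP     : [-15, -15, -15]
PUSH -5 : [-15, -15, -15, -5]
ROT     : [-15, -15, -5, -15]
ADD     : [-15, -15, -20]
ROT     : [-15, -20, -15]
MOD     : [-15, -5]
SUB     : [-10]
PUSH 1  : [-10, 1]
LT      : [1]
NEG     : [-1]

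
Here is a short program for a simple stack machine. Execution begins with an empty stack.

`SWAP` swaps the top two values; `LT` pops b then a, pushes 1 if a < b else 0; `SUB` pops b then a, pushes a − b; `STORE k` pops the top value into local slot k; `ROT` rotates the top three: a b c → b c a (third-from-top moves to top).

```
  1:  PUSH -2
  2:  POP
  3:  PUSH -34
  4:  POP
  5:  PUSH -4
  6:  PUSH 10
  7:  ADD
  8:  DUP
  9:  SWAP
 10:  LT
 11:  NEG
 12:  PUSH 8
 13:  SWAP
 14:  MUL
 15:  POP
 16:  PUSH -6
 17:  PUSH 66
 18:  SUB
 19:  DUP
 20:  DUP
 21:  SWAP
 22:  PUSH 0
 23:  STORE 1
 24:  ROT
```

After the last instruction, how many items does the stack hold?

3

PUSH -2  -> -2
POP      -> (empty)
PUSH -34 -> -34
POP      -> (empty)
PUSH -4  -> -4
PUSH 10  -> -4 10
ADD      -> 6
DUP      -> 6 6
SWAP     -> 6 6
LT       -> 0
NEG      -> 0
PUSH 8   -> 0 8
SWAP     -> 8 0
MUL      -> 0
POP      -> (empty)
PUSH -6  -> -6
PUSH 66  -> -6 66
SUB      -> -72
DUP      -> -72 -72
DUP      -> -72 -72 -72
SWAP     -> -72 -72 -72
PUSH 0   -> -72 -72 -72 0
STORE 1  -> -72 -72 -72
ROT      -> -72 -72 -72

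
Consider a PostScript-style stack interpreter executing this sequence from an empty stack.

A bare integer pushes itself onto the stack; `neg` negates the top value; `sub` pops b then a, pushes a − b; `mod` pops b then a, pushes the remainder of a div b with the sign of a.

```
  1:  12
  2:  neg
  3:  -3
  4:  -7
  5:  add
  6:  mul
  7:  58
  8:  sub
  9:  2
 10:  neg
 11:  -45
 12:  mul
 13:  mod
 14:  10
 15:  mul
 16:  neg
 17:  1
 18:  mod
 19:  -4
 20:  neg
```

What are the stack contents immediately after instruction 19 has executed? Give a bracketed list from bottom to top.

12   12
neg  -12
-3   -12 -3
-7   -12 -3 -7
add  -12 -10
mul  120
58   120 58
sub  62
2    62 2
neg  62 -2
-45  62 -2 -45
mul  62 90
mod  62
10   62 10
mul  620
neg  -620
1    -620 1
mod  0
-4   0 -4

[0, -4]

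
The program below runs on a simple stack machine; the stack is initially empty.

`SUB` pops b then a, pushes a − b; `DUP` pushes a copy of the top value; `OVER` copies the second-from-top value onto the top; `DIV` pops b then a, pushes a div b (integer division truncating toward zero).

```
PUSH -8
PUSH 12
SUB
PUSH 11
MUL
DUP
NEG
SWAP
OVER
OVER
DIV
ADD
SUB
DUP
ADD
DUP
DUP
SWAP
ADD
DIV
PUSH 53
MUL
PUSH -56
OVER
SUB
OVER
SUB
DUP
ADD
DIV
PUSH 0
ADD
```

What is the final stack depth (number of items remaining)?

1

PUSH -8  : [-8]
PUSH 12  : [-8, 12]
SUB      : [-20]
PUSH 11  : [-20, 11]
MUL      : [-220]
DUP      : [-220, -220]
NEG      : [-220, 220]
SWAP     : [220, -220]
OVER     : [220, -220, 220]
OVER     : [220, -220, 220, -220]
DIV      : [220, -220, -1]
ADD      : [220, -221]
SUB      : [441]
DUP      : [441, 441]
ADD      : [882]
DUP      : [882, 882]
DUP      : [882, 882, 882]
SWAP     : [882, 882, 882]
ADD      : [882, 1764]
DIV      : [0]
PUSH 53  : [0, 53]
MUL      : [0]
PUSH -56 : [0, -56]
OVER     : [0, -56, 0]
SUB      : [0, -56]
OVER     : [0, -56, 0]
SUB      : [0, -56]
DUP      : [0, -56, -56]
ADD      : [0, -112]
DIV      : [0]
PUSH 0   : [0, 0]
ADD      : [0]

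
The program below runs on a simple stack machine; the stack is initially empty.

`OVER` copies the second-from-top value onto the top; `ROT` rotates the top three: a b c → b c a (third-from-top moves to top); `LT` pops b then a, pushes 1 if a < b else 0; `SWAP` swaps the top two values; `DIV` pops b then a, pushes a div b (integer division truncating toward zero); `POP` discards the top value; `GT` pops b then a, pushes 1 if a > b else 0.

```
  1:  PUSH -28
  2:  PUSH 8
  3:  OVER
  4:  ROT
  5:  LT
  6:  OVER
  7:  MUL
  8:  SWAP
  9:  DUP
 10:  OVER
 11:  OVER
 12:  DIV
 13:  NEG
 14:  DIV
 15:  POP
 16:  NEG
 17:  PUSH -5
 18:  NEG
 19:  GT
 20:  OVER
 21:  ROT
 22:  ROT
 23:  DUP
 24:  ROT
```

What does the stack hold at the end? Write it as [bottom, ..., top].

PUSH -28 : [-28]
PUSH 8   : [-28, 8]
OVER     : [-28, 8, -28]
ROT      : [8, -28, -28]
LT       : [8, 0]
OVER     : [8, 0, 8]
MUL      : [8, 0]
SWAP     : [0, 8]
DUP      : [0, 8, 8]
OVER     : [0, 8, 8, 8]
OVER     : [0, 8, 8, 8, 8]
DIV      : [0, 8, 8, 1]
NEG      : [0, 8, 8, -1]
DIV      : [0, 8, -8]
POP      : [0, 8]
NEG      : [0, -8]
PUSH -5  : [0, -8, -5]
NEG      : [0, -8, 5]
GT       : [0, 0]
OVER     : [0, 0, 0]
ROT      : [0, 0, 0]
ROT      : [0, 0, 0]
DUP      : [0, 0, 0, 0]
ROT      : [0, 0, 0, 0]

[0, 0, 0, 0]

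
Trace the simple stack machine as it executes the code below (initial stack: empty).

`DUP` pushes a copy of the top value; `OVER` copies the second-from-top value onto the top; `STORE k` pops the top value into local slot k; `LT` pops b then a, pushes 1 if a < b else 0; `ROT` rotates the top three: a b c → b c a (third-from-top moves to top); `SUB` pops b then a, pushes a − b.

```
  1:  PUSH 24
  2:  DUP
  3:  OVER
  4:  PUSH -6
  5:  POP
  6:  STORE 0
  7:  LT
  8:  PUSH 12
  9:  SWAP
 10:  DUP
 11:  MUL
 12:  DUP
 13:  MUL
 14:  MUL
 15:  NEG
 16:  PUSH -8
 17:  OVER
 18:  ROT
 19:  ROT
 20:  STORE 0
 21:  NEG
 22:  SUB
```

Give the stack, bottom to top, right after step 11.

[12, 0]

PUSH 24 → 24
DUP     → 24 24
OVER    → 24 24 24
PUSH -6 → 24 24 24 -6
POP     → 24 24 24
STORE 0 → 24 24
LT      → 0
PUSH 12 → 0 12
SWAP    → 12 0
DUP     → 12 0 0
MUL     → 12 0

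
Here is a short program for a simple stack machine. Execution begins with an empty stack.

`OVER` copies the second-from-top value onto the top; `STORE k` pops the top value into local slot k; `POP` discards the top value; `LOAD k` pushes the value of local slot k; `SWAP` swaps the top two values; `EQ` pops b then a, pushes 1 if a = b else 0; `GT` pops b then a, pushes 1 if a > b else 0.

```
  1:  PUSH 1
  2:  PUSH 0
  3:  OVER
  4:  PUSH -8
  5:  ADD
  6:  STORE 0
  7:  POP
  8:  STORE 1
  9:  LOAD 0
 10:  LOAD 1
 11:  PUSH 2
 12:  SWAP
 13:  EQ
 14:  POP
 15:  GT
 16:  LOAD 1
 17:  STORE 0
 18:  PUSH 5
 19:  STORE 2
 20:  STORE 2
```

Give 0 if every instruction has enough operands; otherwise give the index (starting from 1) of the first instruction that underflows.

PUSH 1  : [1]
PUSH 0  : [1, 0]
OVER    : [1, 0, 1]
PUSH -8 : [1, 0, 1, -8]
ADD     : [1, 0, -7]
STORE 0 : [1, 0]
POP     : [1]
STORE 1 : []
LOAD 0  : [-7]
LOAD 1  : [-7, 1]
PUSH 2  : [-7, 1, 2]
SWAP    : [-7, 2, 1]
EQ      : [-7, 0]
POP     : [-7]
GT  — needs 2 operands, stack has 1 → underflow

15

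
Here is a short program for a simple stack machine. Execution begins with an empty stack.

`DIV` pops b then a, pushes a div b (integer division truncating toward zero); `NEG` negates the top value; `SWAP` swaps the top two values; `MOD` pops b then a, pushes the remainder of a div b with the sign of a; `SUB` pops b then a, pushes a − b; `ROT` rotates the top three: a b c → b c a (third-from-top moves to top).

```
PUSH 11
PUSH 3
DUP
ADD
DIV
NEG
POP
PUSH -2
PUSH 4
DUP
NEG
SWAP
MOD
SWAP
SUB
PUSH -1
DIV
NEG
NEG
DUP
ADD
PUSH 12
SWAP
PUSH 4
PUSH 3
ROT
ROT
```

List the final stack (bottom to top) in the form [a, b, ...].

[12, 3, -4, 4]

PUSH 11 → [11]
PUSH 3  → [11, 3]
DUP     → [11, 3, 3]
ADD     → [11, 6]
DIV     → [1]
NEG     → [-1]
POP     → []
PUSH -2 → [-2]
PUSH 4  → [-2, 4]
DUP     → [-2, 4, 4]
NEG     → [-2, 4, -4]
SWAP    → [-2, -4, 4]
MOD     → [-2, 0]
SWAP    → [0, -2]
SUB     → [2]
PUSH -1 → [2, -1]
DIV     → [-2]
NEG     → [2]
NEG     → [-2]
DUP     → [-2, -2]
ADD     → [-4]
PUSH 12 → [-4, 12]
SWAP    → [12, -4]
PUSH 4  → [12, -4, 4]
PUSH 3  → [12, -4, 4, 3]
ROT     → [12, 4, 3, -4]
ROT     → [12, 3, -4, 4]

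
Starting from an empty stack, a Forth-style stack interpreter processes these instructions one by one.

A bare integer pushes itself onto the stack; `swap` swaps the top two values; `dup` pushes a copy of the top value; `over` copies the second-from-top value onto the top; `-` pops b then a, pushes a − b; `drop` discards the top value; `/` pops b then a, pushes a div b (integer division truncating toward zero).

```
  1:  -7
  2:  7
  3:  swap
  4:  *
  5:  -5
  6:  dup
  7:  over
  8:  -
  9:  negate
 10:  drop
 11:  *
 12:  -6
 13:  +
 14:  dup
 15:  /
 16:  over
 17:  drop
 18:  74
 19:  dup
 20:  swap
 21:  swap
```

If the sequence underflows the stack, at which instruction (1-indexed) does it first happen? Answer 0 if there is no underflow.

-7     : -7
7      : -7 7
swap   : 7 -7
*      : -49
-5     : -49 -5
dup    : -49 -5 -5
over   : -49 -5 -5 -5
-      : -49 -5 0
negate : -49 -5 0
drop   : -49 -5
*      : 245
-6     : 245 -6
+      : 239
dup    : 239 239
/      : 1
over  — needs 2 operands, stack has 1 → underflow

16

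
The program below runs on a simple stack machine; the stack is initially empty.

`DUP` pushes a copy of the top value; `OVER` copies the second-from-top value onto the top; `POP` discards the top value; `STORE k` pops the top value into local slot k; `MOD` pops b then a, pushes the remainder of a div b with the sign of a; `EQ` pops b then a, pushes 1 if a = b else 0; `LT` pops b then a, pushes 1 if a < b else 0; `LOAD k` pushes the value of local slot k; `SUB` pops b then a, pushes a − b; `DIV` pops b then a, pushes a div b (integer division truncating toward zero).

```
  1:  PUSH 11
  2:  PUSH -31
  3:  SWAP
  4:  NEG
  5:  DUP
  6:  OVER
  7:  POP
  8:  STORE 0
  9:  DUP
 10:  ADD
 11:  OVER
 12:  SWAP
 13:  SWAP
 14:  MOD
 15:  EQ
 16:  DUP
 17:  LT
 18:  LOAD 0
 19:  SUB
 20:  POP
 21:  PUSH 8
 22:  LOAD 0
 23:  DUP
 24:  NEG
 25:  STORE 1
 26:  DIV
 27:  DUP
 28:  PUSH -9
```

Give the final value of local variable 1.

PUSH 11  : 11
PUSH -31 : 11 -31
SWAP     : -31 11
NEG      : -31 -11
DUP      : -31 -11 -11
OVER     : -31 -11 -11 -11
POP      : -31 -11 -11
STORE 0  : -31 -11
DUP      : -31 -11 -11
ADD      : -31 -22
OVER     : -31 -22 -31
SWAP     : -31 -31 -22
SWAP     : -31 -22 -31
MOD      : -31 -22
EQ       : 0
DUP      : 0 0
LT       : 0
LOAD 0   : 0 -11
SUB      : 11
POP      : (empty)
PUSH 8   : 8
LOAD 0   : 8 -11
DUP      : 8 -11 -11
NEG      : 8 -11 11
STORE 1  : 8 -11
DIV      : 0
DUP      : 0 0
PUSH -9  : 0 0 -9

11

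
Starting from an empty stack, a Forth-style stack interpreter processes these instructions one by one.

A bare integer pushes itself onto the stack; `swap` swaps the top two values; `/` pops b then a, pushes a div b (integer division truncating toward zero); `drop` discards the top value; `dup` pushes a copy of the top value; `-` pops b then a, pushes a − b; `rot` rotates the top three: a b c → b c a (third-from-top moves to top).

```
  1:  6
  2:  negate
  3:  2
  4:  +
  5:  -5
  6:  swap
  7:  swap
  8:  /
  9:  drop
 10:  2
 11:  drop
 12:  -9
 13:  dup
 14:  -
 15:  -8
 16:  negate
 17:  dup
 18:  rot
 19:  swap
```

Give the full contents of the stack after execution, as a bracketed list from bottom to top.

[8, 0, 8]

6      → [6]
negate → [-6]
2      → [-6, 2]
+      → [-4]
-5     → [-4, -5]
swap   → [-5, -4]
swap   → [-4, -5]
/      → [0]
drop   → []
2      → [2]
drop   → []
-9     → [-9]
dup    → [-9, -9]
-      → [0]
-8     → [0, -8]
negate → [0, 8]
dup    → [0, 8, 8]
rot    → [8, 8, 0]
swap   → [8, 0, 8]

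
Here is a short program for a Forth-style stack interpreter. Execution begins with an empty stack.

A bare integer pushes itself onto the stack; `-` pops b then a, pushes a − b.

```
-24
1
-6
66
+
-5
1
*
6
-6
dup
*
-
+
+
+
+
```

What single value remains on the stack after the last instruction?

2

-24  [-24]
1    [-24, 1]
-6   [-24, 1, -6]
66   [-24, 1, -6, 66]
+    [-24, 1, 60]
-5   [-24, 1, 60, -5]
1    [-24, 1, 60, -5, 1]
*    [-24, 1, 60, -5]
6    [-24, 1, 60, -5, 6]
-6   [-24, 1, 60, -5, 6, -6]
dup  [-24, 1, 60, -5, 6, -6, -6]
*    [-24, 1, 60, -5, 6, 36]
-    [-24, 1, 60, -5, -30]
+    [-24, 1, 60, -35]
+    [-24, 1, 25]
+    [-24, 26]
+    [2]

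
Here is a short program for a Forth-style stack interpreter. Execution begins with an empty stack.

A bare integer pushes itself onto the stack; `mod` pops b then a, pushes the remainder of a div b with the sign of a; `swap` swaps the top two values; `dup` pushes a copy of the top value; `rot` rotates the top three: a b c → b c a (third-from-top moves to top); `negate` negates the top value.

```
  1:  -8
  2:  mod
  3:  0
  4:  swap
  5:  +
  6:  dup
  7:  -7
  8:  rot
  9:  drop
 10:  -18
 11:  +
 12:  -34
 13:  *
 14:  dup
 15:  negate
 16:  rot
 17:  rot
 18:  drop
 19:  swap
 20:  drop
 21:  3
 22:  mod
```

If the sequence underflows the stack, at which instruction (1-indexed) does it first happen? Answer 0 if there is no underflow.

-8  [-8]
mod  — needs 2 operands, stack has 1 → underflow

2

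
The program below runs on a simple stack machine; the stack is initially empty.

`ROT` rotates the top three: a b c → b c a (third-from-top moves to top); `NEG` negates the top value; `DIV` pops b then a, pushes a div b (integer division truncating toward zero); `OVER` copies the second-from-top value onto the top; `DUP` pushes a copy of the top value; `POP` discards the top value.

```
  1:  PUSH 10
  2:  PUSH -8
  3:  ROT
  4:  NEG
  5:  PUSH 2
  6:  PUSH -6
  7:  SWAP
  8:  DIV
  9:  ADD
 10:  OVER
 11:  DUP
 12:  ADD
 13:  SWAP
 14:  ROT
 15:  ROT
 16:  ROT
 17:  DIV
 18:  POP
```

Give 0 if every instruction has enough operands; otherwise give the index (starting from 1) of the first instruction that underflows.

PUSH 10 → [10]
PUSH -8 → [10, -8]
ROT  — needs 3 operands, stack has 2 → underflow

3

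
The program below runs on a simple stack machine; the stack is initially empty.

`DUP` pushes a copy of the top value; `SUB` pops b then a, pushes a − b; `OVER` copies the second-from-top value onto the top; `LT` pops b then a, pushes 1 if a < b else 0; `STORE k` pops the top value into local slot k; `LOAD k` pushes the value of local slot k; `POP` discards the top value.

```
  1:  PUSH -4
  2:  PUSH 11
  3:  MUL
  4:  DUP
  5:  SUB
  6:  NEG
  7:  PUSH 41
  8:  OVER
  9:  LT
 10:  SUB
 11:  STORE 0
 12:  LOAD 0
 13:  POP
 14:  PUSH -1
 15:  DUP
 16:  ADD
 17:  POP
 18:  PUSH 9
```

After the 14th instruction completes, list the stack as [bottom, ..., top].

[-1]

PUSH -4 : -4
PUSH 11 : -4 11
MUL     : -44
DUP     : -44 -44
SUB     : 0
NEG     : 0
PUSH 41 : 0 41
OVER    : 0 41 0
LT      : 0 0
SUB     : 0
STORE 0 : (empty)
LOAD 0  : 0
POP     : (empty)
PUSH -1 : -1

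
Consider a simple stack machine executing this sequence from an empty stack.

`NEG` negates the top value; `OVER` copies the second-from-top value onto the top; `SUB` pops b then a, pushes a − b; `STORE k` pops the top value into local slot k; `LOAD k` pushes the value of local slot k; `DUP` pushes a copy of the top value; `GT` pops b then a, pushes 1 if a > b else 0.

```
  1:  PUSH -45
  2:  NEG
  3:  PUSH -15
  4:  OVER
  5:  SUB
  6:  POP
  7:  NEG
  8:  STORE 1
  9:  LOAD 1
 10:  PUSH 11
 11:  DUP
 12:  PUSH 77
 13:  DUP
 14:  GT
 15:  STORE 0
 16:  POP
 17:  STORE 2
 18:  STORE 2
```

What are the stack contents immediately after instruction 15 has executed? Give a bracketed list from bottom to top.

[-45, 11, 11]

PUSH -45  [-45]
NEG       [45]
PUSH -15  [45, -15]
OVER      [45, -15, 45]
SUB       [45, -60]
POP       [45]
NEG       [-45]
STORE 1   []
LOAD 1    [-45]
PUSH 11   [-45, 11]
DUP       [-45, 11, 11]
PUSH 77   [-45, 11, 11, 77]
DUP       [-45, 11, 11, 77, 77]
GT        [-45, 11, 11, 0]
STORE 0   [-45, 11, 11]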